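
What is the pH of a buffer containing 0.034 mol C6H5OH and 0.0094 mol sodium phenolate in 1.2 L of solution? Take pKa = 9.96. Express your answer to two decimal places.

Henderson–Hasselbalch: pH = pKa + log([C6H5O-]/[C6H5OH]) = 9.96 + log(0.0094/0.034)
pH = 9.96 + (-0.558) = 9.40

pH = 9.40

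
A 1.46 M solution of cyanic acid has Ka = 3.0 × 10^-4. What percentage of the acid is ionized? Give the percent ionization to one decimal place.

1.4%

HOCN ⇌ OCN- + H+; let x = [H+] at equilibrium.
x ≈ √(Ka·C₀) = √(3.0 × 10^-4 × 1.46) = 2.09 × 10^-2 M
% ionization = x/C₀ × 100% = 2.09 × 10^-2/1.46 × 100% = 1.4%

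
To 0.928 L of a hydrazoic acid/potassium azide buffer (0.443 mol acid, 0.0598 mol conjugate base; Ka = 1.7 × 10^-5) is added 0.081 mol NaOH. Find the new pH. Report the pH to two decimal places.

OH- converts HN3 to N3-: HN3 → 0.362 mol, N3- → 0.141 mol.
pKa = −log(1.7 × 10^-5) = 4.770
pH = pKa + log(n_N3-/n_HN3) = 4.770 + log(0.141/0.362) = 4.770 + (-0.409)

pH = 4.36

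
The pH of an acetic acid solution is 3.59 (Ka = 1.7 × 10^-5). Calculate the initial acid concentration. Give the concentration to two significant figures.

C₀ = 4.1 × 10^-3 M

[H+] = 10^(-3.59) = 2.57 × 10^-4 M = x
Ka = x²/(C₀ − x) ⇒ C₀ = x + x²/Ka
C₀ = 2.57 × 10^-4 + (2.57 × 10^-4)²/(1.7 × 10^-5) = 4.14 × 10^-3 M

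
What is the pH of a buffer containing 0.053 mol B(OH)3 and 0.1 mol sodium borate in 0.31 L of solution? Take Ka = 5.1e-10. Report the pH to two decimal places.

pH = 9.57

pKa = −log(5.1 × 10^-10) = 9.292
Using pH = pKa + log([base]/[acid]) with [base]/[acid] = 0.1/0.053:
pH = 9.292 + (+0.276) = 9.57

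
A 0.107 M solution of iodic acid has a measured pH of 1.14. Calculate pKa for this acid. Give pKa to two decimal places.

pKa = 0.82

[H+] = 10^(-1.14) = 7.24 × 10^-2 M
At equilibrium [HA] = 0.107 − 7.24 × 10^-2 = 3.46 × 10^-2 M
Ka = [H+][A-]/[HA] = (7.24 × 10^-2)² / 3.46 × 10^-2 = 1.51 × 10^-1
pKa = -log(1.51 × 10^-1) = 0.82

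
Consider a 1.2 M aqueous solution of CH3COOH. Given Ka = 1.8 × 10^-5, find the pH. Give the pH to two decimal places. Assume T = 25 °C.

CH3COOH ⇌ CH3COO- + H+
Let x = [H+] at equilibrium. Ka = x²/(1.2 − x).
Assume x ≪ 1.2: x ≈ √(1.8 × 10^-5 × 1.2) = 4.65 × 10^-3 M
Check: 0.39% ionized — well under 5%, approximation valid.
pH = −log[H+] = −log(4.65 × 10^-3) = 2.33

pH = 2.33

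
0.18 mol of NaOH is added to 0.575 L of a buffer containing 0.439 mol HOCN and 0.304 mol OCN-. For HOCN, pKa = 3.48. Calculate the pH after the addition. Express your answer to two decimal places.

OH- converts HOCN to OCN-: HOCN → 0.259 mol, OCN- → 0.484 mol.
pH = pKa + log([A⁻]/[HA]) = 3.48 + log(0.484/0.259) = 3.48 +0.272

pH = 3.75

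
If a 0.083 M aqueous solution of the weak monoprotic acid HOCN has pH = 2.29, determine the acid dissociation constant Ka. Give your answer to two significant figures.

[H+] = 10^(-2.29) = 5.13 × 10^-3 M
At equilibrium [HA] = 0.083 − 5.13 × 10^-3 = 7.79 × 10^-2 M
Ka = [H+][A-]/[HA] = (5.13 × 10^-3)² / 7.79 × 10^-2 = 3.4 × 10^-4

Ka = 3.4 × 10^-4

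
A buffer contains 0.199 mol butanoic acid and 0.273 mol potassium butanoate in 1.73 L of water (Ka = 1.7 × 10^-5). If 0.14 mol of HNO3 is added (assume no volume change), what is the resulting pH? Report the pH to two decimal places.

pH = 4.36

After neutralization: n(CH3(CH2)2COOH) = 0.339 mol, n(CH3(CH2)2COO-) = 0.133 mol.
pKa = −log(1.7 × 10^-5) = 4.770
Henderson–Hasselbalch with mole ratio 0.133/0.339: pH = 4.770 + (-0.406)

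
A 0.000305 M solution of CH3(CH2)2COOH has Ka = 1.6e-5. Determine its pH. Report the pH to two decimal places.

CH3(CH2)2COOH ⇌ CH3(CH2)2COO- + H+
Ka = [H+]²/(0.000305 − [H+]) = 1.6 × 10^-5
Here C₀/Ka ≈ 19.1, so the small-[H+] approximation fails. Use the quadratic:
[H+] = [−1.6e-05 + √(1.6e-05² + 1.95e-08)]/2 = 6.23 × 10^-5 M
pH = −log[H+] = −log(6.23 × 10^-5) = 4.21

pH = 4.21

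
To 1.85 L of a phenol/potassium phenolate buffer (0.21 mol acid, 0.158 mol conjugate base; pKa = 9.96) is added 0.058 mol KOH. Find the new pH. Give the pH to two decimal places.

OH- converts C6H5OH to C6H5O-: C6H5OH → 0.152 mol, C6H5O- → 0.216 mol.
pH = pKa + log([A⁻]/[HA]) = 9.96 + log(0.216/0.152) = 9.96 +0.153

pH = 10.11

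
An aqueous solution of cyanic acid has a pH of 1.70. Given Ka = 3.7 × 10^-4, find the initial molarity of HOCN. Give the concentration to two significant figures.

[H+] = 10^(-1.70) = 2.00 × 10^-2 M = x
Ka = x²/(C₀ − x) ⇒ C₀ = x + x²/Ka
C₀ = 2.00 × 10^-2 + (2.00 × 10^-2)²/(3.7 × 10^-4) = 1.10 M

C₀ = 1.1 M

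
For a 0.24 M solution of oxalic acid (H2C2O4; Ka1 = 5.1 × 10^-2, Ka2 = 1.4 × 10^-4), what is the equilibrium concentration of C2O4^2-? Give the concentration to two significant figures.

First ionization gives [H+] ≈ [HC2O4-] = 8.80 × 10^-2 M.
Second step: Ka2 = [H+][C2O4^2-]/[HC2O4-] ≈ [C2O4^2-] (since [H+] ≈ [HC2O4-]).
So [C2O4^2-] ≈ Ka2.

1.4 × 10^-4 M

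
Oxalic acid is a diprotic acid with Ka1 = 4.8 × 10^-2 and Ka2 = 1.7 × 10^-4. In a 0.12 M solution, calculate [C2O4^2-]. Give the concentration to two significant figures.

1.7 × 10^-4 M

First ionization gives [H+] ≈ [HC2O4-] = 5.56 × 10^-2 M.
Second step: Ka2 = [H+][C2O4^2-]/[HC2O4-] ≈ [C2O4^2-] (since [H+] ≈ [HC2O4-]).
So [C2O4^2-] ≈ Ka2.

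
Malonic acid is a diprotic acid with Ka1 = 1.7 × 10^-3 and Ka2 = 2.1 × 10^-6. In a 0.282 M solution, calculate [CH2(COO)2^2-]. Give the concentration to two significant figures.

First ionization gives [H+] ≈ [CH2(COOH)COO-] = 2.11 × 10^-2 M.
Second step: Ka2 = [H+][CH2(COO)2^2-]/[CH2(COOH)COO-] ≈ [CH2(COO)2^2-] (since [H+] ≈ [CH2(COOH)COO-]).
So [CH2(COO)2^2-] ≈ Ka2.

2.1 × 10^-6 M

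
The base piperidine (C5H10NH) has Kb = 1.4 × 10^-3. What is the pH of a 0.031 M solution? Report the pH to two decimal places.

pH = 11.77

C5H10NH + H2O ⇌ C5H10NH2+ + OH-
Kb = x²/(0.031 − x) = 1.4 × 10^-3
x is not negligible relative to C₀; solve x² + 0.0014·x − 4.34e-05 = 0.
x = [−0.0014 + √(0.0014² + 0.000174)]/2 = 5.92 × 10^-3 M
pOH = 2.23, so pH = 14.00 − pOH = 11.77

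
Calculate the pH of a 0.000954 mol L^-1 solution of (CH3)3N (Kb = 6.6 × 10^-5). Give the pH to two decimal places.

(CH3)3N + H2O ⇌ (CH3)3NH+ + OH-
From the ICE table, Kb = x²/(0.000954 − x) = 6.6 × 10^-5.
x is not negligible relative to C₀; solve x² + 6.6e-05·x − 6.3e-08 = 0.
x = (−Kb + √(Kb² + 4·Kb·C₀))/2 = 2.20 × 10^-4 M
pOH = 3.66, so pH = 14.00 − pOH = 10.34

pH = 10.34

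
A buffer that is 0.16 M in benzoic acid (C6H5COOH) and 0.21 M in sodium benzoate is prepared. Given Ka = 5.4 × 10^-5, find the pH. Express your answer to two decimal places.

pKa = −log(5.4 × 10^-5) = 4.268
Henderson–Hasselbalch: pH = pKa + log([C6H5COO-]/[C6H5COOH]) = 4.268 + log(0.21/0.16)
pH = 4.268 + (+0.118) = 4.39

pH = 4.39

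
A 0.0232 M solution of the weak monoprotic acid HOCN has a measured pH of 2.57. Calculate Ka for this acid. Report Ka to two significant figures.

Ka = 3.5 × 10^-4

[H+] = 10^(-2.57) = 2.69 × 10^-3 M
At equilibrium [HA] = 0.0232 − 2.69 × 10^-3 = 2.05 × 10^-2 M
Ka = [H+][A-]/[HA] = (2.69 × 10^-3)² / 2.05 × 10^-2 = 3.5 × 10^-4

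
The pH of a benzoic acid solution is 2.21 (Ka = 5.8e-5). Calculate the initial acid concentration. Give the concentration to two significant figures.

C₀ = 6.6 × 10^-1 M

[H+] = 10^(-2.21) = 6.17 × 10^-3 M = x
Ka = x²/(C₀ − x) ⇒ C₀ = x + x²/Ka
C₀ = 6.17 × 10^-3 + (6.17 × 10^-3)²/(5.8 × 10^-5) = 6.63 × 10^-1 M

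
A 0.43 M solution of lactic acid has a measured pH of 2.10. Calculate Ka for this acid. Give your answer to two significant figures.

[H+] = 10^(-2.10) = 7.94 × 10^-3 M
At equilibrium [HA] = 0.43 − 7.94 × 10^-3 = 4.22 × 10^-1 M
Ka = [H+][A-]/[HA] = (7.94 × 10^-3)² / 4.22 × 10^-1 = 1.5 × 10^-4

Ka = 1.5 × 10^-4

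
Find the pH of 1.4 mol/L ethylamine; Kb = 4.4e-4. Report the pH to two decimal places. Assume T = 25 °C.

C2H5NH2 + H2O ⇌ C2H5NH3+ + OH-
Kb = [OH-]²/(1.4 − [OH-]) = 4.4 × 10^-4
Assume [OH-] ≪ 1.4: [OH-] ≈ √(4.4 × 10^-4 × 1.4) = 2.48 × 10^-2 M
([OH-]/C₀ = 1.8% < 5%, so the approximation holds.)
pOH = −log(2.48 × 10^-2) = 1.61; pH = 14.00 − 1.61 = 12.39

pH = 12.39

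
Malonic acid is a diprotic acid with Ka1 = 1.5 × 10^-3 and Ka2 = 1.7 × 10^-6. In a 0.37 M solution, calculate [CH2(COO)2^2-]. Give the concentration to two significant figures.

1.7 × 10^-6 M

First ionization gives [H+] ≈ [CH2(COOH)COO-] = 2.28 × 10^-2 M.
Second step: Ka2 = [H+][CH2(COO)2^2-]/[CH2(COOH)COO-] ≈ [CH2(COO)2^2-] (since [H+] ≈ [CH2(COOH)COO-]).
So [CH2(COO)2^2-] ≈ Ka2.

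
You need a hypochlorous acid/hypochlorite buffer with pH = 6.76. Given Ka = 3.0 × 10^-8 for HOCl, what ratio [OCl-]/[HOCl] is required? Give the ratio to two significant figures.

ratio = 0.17

pKa = -log(3.0 × 10^-8) = 7.523
pH = pKa + log(r) ⇒ log(r) = 6.76 − 7.523 = -0.763
r = [OCl-]/[HOCl] = 10^(-0.763) = 0.173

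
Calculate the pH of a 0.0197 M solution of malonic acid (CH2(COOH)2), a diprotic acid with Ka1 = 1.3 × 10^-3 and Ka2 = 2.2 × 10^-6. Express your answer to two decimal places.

Since Ka1 ≫ Ka2, the first ionization dominates [H+].
Ka1 = x²/(0.0197 − x) = 1.3 × 10^-3
Solving the quadratic: x = (−Ka1 + √(Ka1² + 4·Ka1·C₀))/2 = 4.45 × 10^-3 M
pH = −log(4.45 × 10^-3) = 2.35

pH = 2.35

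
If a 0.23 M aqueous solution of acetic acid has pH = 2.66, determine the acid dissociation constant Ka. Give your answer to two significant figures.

Ka = 2.1 × 10^-5

[H+] = 10^(-2.66) = 2.19 × 10^-3 M
At equilibrium [HA] = 0.23 − 2.19 × 10^-3 = 2.28 × 10^-1 M
Ka = [H+][A-]/[HA] = (2.19 × 10^-3)² / 2.28 × 10^-1 = 2.1 × 10^-5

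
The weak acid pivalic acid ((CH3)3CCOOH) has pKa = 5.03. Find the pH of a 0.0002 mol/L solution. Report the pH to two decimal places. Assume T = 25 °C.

(CH3)3CCOOH ⇌ (CH3)3CCOO- + H+
Ka = 10^(−5.03) = 9.33 × 10^-6
Ka = [H+]²/(0.0002 − [H+]) = 9.33 × 10^-6
[H+] is not negligible relative to C₀; solve [H+]² + 9.33e-06·[H+] − 1.87e-09 = 0.
[H+] = (−Ka + √(Ka² + 4·Ka·C₀))/2 = 3.88 × 10^-5 M
pH = −log[H+] = −log(3.88 × 10^-5) = 4.41

pH = 4.41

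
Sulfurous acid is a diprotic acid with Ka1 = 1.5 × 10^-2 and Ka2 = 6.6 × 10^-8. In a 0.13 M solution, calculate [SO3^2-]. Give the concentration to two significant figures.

First ionization gives [H+] ≈ [HSO3-] = 3.73 × 10^-2 M.
Second step: Ka2 = [H+][SO3^2-]/[HSO3-] ≈ [SO3^2-] (since [H+] ≈ [HSO3-]).
So [SO3^2-] ≈ Ka2.

6.6 × 10^-8 M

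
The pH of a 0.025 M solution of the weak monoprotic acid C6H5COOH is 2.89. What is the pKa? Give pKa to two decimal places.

[H+] = 10^(-2.89) = 1.29 × 10^-3 M
At equilibrium [HA] = 0.025 − 1.29 × 10^-3 = 2.37 × 10^-2 M
Ka = [H+][A-]/[HA] = (1.29 × 10^-3)² / 2.37 × 10^-2 = 7.02 × 10^-5
pKa = -log(7.02 × 10^-5) = 4.15

pKa = 4.15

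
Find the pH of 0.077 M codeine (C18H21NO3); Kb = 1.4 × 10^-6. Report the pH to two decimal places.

C18H21NO3 + H2O ⇌ C18H22NO3+ + OH-
Let x = [OH-] at equilibrium. Kb = x²/(0.077 − x).
Since Kb ≪ C₀, x ≈ √(Kb·C₀) = 3.28 × 10^-4 M.
Check: 0.43% ionized — well under 5%, approximation valid.
pOH = −log(3.28 × 10^-4) = 3.48; pH = 14.00 − 3.48 = 10.52

pH = 10.52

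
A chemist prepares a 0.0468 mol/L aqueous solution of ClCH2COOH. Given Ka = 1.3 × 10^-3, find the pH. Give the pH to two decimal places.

ClCH2COOH ⇌ ClCH2COO- + H+
From the ICE table, Ka = x²/(0.0468 − x) = 1.3 × 10^-3.
Here C₀/Ka ≈ 36, so the small-x approximation fails. Use the quadratic:
x = [−0.0013 + √(0.0013² + 0.000243)]/2 = 7.18 × 10^-3 M
pH = −log[H+] = −log(7.18 × 10^-3) = 2.14

pH = 2.14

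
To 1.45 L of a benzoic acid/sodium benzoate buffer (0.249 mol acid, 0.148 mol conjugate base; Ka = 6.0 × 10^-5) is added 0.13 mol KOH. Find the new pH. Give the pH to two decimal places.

pH = 4.59

OH- converts C6H5COOH to C6H5COO-: C6H5COOH → 0.119 mol, C6H5COO- → 0.278 mol.
pKa = −log(6.0 × 10^-5) = 4.222
pH = pKa + log([A⁻]/[HA]) = 4.222 + log(0.278/0.119) = 4.222 +0.368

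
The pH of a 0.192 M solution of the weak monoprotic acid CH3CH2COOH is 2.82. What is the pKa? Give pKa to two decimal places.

[H+] = 10^(-2.82) = 1.51 × 10^-3 M
At equilibrium [HA] = 0.192 − 1.51 × 10^-3 = 1.90 × 10^-1 M
Ka = [H+][A-]/[HA] = (1.51 × 10^-3)² / 1.90 × 10^-1 = 1.20 × 10^-5
pKa = -log(1.20 × 10^-5) = 4.92

pKa = 4.92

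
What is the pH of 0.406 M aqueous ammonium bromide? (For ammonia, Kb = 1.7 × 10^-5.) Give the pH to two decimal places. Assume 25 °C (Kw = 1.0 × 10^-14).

NH4+ is the conjugate acid of the weak base NH3.
Ka = Kw/Kb = 1.0×10^-14 / 1.7 × 10^-5 = 5.88 × 10^-10
Let x = [H+] at equilibrium. Ka = x²/(0.406 − x).
Neglecting x in the denominator: x = √(5.88 × 10^-10 × 0.406) = 1.55 × 10^-5 M
(x/C₀ = 0.0038% < 5%, so the approximation holds.)
pH = −log(1.55 × 10^-5) = 4.81

pH = 4.81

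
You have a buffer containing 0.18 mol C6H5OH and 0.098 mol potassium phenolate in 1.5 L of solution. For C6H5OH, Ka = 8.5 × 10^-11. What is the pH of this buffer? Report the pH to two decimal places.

pH = 9.81

pKa = −log(8.5 × 10^-11) = 10.071
pH = pKa + log([A⁻]/[HA]) = 10.071 + log(0.098/0.18)
pH = 10.071 + (-0.264) = 9.81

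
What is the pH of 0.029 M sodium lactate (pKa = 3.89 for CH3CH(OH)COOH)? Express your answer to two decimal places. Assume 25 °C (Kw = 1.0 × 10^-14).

CH3CH(OH)COO- is the conjugate base of the weak acid CH3CH(OH)COOH.
Ka = 10^(−3.89) = 1.29 × 10^-4
Kb = Kw/Ka = 1.0×10^-14 / 1.29 × 10^-4 = 7.75 × 10^-11
From the ICE table, Kb = [OH-]²/(0.029 − [OH-]) = 7.75 × 10^-11.
Neglecting [OH-] in the denominator: [OH-] = √(7.75 × 10^-11 × 0.029) = 1.50 × 10^-6 M
([OH-]/C₀ = 0.0052% < 5%, so the approximation holds.)
pOH = 5.82, so pH = 14.00 − pOH = 8.18

pH = 8.18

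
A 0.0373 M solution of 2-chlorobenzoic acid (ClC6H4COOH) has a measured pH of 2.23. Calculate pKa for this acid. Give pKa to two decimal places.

[H+] = 10^(-2.23) = 5.89 × 10^-3 M
At equilibrium [HA] = 0.0373 − 5.89 × 10^-3 = 3.14 × 10^-2 M
Ka = [H+][A-]/[HA] = (5.89 × 10^-3)² / 3.14 × 10^-2 = 1.10 × 10^-3
pKa = -log(1.10 × 10^-3) = 2.96

pKa = 2.96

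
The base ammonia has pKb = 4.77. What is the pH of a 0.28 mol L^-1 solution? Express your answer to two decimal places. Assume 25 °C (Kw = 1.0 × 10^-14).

pH = 11.34

NH3 + H2O ⇌ NH4+ + OH-
Kb = 10^(−4.77) = 1.70 × 10^-5
Kb = [OH-]²/(0.28 − [OH-]) = 1.70 × 10^-5
Since Kb ≪ C₀, [OH-] ≈ √(Kb·C₀) = 2.18 × 10^-3 M.
([OH-]/C₀ = 0.78% < 5%, so the approximation holds.)
pOH = −log(2.18 × 10^-3) = 2.66; pH = 14.00 − 2.66 = 11.34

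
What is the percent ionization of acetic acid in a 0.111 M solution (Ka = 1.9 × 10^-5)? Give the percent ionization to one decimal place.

1.3%

CH3COOH ⇌ CH3COO- + H+; let x = [H+] at equilibrium.
x ≈ √(Ka·C₀) = √(1.9 × 10^-5 × 0.111) = 1.45 × 10^-3 M
Fraction ionized = 1.45 × 10^-3 / 0.111 = 0.0131 → 1.3%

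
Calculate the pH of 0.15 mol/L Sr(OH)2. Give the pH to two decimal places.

Sr(OH)2 is a strong base (each formula unit releases 2 OH-); [OH-] = 0.3 M.
pOH = -log(0.3) = 0.52
pH = 14.00 - 0.52 = 13.48

pH = 13.48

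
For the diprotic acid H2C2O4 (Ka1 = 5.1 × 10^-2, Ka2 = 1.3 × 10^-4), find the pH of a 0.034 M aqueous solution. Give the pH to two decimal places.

Ka1 ≫ Ka2, so treat the first dissociation as the only significant source of H+.
Ka1 = x²/(0.034 − x) = 5.1 × 10^-2
Solving the quadratic: x = (−Ka1 + √(Ka1² + 4·Ka1·C₀))/2 = 2.33 × 10^-2 M
pH = −log(2.33 × 10^-2) = 1.63

pH = 1.63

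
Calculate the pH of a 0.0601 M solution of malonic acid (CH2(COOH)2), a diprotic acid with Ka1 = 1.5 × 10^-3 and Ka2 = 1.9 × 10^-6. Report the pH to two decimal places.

Since Ka1 ≫ Ka2, the first ionization dominates [H+].
Ka1 = x²/(0.0601 − x) = 1.5 × 10^-3
Solving the quadratic: x = (−Ka1 + √(Ka1² + 4·Ka1·C₀))/2 = 8.77 × 10^-3 M
pH = −log(8.77 × 10^-3) = 2.06

pH = 2.06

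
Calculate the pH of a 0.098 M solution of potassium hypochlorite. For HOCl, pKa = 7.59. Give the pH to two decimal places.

pH = 10.29

OCl- is the conjugate base of the weak acid HOCl.
Ka = 10^(−7.59) = 2.57 × 10^-8
Kb = Kw/Ka = 1.0×10^-14 / 2.57 × 10^-8 = 3.89 × 10^-7
From the ICE table, Kb = x²/(0.098 − x) = 3.89 × 10^-7.
Assume x ≪ 0.098: x ≈ √(3.89 × 10^-7 × 0.098) = 1.95 × 10^-4 M
(x/C₀ = 0.2% < 5%, so the approximation holds.)
pOH = −log(1.95 × 10^-4) = 3.71; pH = 14.00 − 3.71 = 10.29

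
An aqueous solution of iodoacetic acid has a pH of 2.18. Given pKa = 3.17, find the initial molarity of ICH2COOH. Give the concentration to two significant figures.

C₀ = 7.1 × 10^-2 M

[H+] = 10^(-2.18) = 6.61 × 10^-3 M = x
Ka = 10^(−3.17) = 6.76 × 10^-4
Ka = x²/(C₀ − x) ⇒ C₀ = x + x²/Ka
C₀ = 6.61 × 10^-3 + (6.61 × 10^-3)²/(6.76 × 10^-4) = 7.12 × 10^-2 M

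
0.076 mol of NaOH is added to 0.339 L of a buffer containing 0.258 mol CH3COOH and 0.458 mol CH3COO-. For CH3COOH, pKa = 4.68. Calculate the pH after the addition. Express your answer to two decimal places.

pH = 5.15

OH- converts CH3COOH to CH3COO-: CH3COOH → 0.182 mol, CH3COO- → 0.534 mol.
pH = pKa + log([A⁻]/[HA]) = 4.68 + log(0.534/0.182) = 4.68 +0.467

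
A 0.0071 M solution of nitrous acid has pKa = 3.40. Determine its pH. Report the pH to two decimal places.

pH = 2.83

HNO2 ⇌ NO2- + H+
Ka = 10^(−3.40) = 3.98 × 10^-4
Let x = [H+] at equilibrium. Ka = x²/(0.0071 − x).
x is not negligible relative to C₀; solve x² + 0.000398·x − 2.83e-06 = 0.
x = (−Ka + √(Ka² + 4·Ka·C₀))/2 = 1.49 × 10^-3 M
pH = −log[H+] = −log(1.49 × 10^-3) = 2.83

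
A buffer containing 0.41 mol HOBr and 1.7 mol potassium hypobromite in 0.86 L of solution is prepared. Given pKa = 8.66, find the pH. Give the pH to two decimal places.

pH = 9.28

Using pH = pKa + log([base]/[acid]) with [base]/[acid] = 1.7/0.41:
pH = 8.66 + (+0.618) = 9.28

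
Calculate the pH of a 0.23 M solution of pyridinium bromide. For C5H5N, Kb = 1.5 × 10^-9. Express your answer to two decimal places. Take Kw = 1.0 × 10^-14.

C5H5NH+ is the conjugate acid of the weak base C5H5N.
Ka = Kw/Kb = 1.0×10^-14 / 1.5 × 10^-9 = 6.67 × 10^-6
Ka = [H+]²/(0.23 − [H+]) = 6.67 × 10^-6
Assume [H+] ≪ 0.23: [H+] ≈ √(6.67 × 10^-6 × 0.23) = 1.24 × 10^-3 M
pH = −log[H+] = −log(1.24 × 10^-3) = 2.91

pH = 2.91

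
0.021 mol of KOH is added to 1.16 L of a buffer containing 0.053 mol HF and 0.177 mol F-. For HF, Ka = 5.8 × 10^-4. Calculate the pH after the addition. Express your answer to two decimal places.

OH- converts HF to F-: HF → 0.032 mol, F- → 0.198 mol.
pKa = −log(5.8 × 10^-4) = 3.237
pH = pKa + log([A⁻]/[HA]) = 3.237 + log(0.198/0.032) = 3.237 +0.792

pH = 4.03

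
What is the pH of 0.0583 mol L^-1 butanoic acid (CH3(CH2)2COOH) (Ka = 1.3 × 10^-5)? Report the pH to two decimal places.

pH = 3.06

CH3(CH2)2COOH ⇌ CH3(CH2)2COO- + H+
From the ICE table, Ka = x²/(0.0583 − x) = 1.3 × 10^-5.
Assume x ≪ 0.0583: x ≈ √(1.3 × 10^-5 × 0.0583) = 8.71 × 10^-4 M
Check: 1.5% ionized — well under 5%, approximation valid.
pH = −log[H+] = −log(8.71 × 10^-4) = 3.06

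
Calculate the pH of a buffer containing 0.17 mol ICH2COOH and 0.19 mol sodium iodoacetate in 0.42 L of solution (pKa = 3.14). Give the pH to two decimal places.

pH = 3.19

pH = pKa + log([A⁻]/[HA]) = 3.14 + log(0.19/0.17)
pH = 3.14 + (+0.048) = 3.19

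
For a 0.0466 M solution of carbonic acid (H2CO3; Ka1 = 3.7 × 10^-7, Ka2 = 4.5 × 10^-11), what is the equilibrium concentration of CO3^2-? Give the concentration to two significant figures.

4.5 × 10^-11 M

First ionization gives [H+] ≈ [HCO3-] = 1.31 × 10^-4 M.
Second step: Ka2 = [H+][CO3^2-]/[HCO3-] ≈ [CO3^2-] (since [H+] ≈ [HCO3-]).
So [CO3^2-] ≈ Ka2.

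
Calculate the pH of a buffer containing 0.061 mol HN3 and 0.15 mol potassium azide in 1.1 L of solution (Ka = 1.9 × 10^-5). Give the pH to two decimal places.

pKa = −log(1.9 × 10^-5) = 4.721
pH = pKa + log([A⁻]/[HA]) = 4.721 + log(0.15/0.061)
pH = 4.721 + (+0.391) = 5.11

pH = 5.11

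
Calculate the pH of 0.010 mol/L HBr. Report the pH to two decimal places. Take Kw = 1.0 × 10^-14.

pH = 2.00

HBr is a strong acid and dissociates completely, so [H+] = 0.010 M.
pH = -log(0.01) = 2.00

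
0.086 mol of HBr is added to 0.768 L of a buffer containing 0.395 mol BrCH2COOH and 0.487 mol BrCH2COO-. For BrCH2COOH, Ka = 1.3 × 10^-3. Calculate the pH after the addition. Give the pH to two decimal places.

After neutralization: n(BrCH2COOH) = 0.481 mol, n(BrCH2COO-) = 0.401 mol.
pKa = −log(1.3 × 10^-3) = 2.886
pH = pKa + log(n_BrCH2COO-/n_BrCH2COOH) = 2.886 + log(0.401/0.481) = 2.886 + (-0.079)

pH = 2.81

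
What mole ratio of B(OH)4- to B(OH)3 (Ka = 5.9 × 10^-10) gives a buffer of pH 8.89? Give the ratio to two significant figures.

ratio = 0.46

pKa = -log(5.9 × 10^-10) = 9.229
pH = pKa + log(r) ⇒ log(r) = 8.89 − 9.229 = -0.339
r = [B(OH)4-]/[B(OH)3] = 10^(-0.339) = 0.458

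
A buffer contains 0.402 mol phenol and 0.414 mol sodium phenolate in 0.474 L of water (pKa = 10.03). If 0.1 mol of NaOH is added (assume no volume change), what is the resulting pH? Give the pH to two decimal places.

OH- converts C6H5OH to C6H5O-: C6H5OH → 0.302 mol, C6H5O- → 0.514 mol.
pH = pKa + log(n_C6H5O-/n_C6H5OH) = 10.03 + log(0.514/0.302) = 10.03 + (+0.231)

pH = 10.26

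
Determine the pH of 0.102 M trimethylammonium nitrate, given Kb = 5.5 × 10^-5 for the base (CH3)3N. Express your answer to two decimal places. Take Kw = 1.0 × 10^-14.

(CH3)3NH+ is the conjugate acid of the weak base (CH3)3N.
Ka = Kw/Kb = 1.0×10^-14 / 5.5 × 10^-5 = 1.82 × 10^-10
Ka = [H+]²/(0.102 − [H+]) = 1.82 × 10^-10
Assume [H+] ≪ 0.102: [H+] ≈ √(1.82 × 10^-10 × 0.102) = 4.31 × 10^-6 M
pH = −log(4.31 × 10^-6) = 5.37

pH = 5.37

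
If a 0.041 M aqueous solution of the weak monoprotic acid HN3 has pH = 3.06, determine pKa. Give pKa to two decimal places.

[H+] = 10^(-3.06) = 8.71 × 10^-4 M
At equilibrium [HA] = 0.041 − 8.71 × 10^-4 = 4.01 × 10^-2 M
Ka = [H+][A-]/[HA] = (8.71 × 10^-4)² / 4.01 × 10^-2 = 1.89 × 10^-5
pKa = -log(1.89 × 10^-5) = 4.72

pKa = 4.72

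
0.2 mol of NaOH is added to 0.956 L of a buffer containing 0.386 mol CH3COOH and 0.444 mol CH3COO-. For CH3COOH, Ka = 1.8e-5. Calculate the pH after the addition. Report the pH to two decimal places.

pH = 5.28

After neutralization: n(CH3COOH) = 0.186 mol, n(CH3COO-) = 0.644 mol.
pKa = −log(1.8 × 10^-5) = 4.745
Henderson–Hasselbalch with mole ratio 0.644/0.186: pH = 4.745 + (+0.539)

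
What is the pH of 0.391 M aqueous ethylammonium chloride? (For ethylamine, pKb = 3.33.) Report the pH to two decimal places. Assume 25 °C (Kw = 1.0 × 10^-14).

pH = 5.54

C2H5NH3+ is the conjugate acid of the weak base C2H5NH2.
Kb = 10^(−3.33) = 4.68 × 10^-4
Ka = Kw/Kb = 1.0×10^-14 / 4.68 × 10^-4 = 2.14 × 10^-11
From the ICE table, Ka = [H+]²/(0.391 − [H+]) = 2.14 × 10^-11.
Assume [H+] ≪ 0.391: [H+] ≈ √(2.14 × 10^-11 × 0.391) = 2.89 × 10^-6 M
Check: 0.00074% ionized — well under 5%, approximation valid.
pH = −log[H+] = −log(2.89 × 10^-6) = 5.54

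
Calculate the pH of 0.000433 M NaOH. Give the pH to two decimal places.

pH = 10.64

NaOH is a strong base; [OH-] = 0.000433 M.
pOH = -log(0.000433) = 3.36
pH = 14.00 - 3.36 = 10.64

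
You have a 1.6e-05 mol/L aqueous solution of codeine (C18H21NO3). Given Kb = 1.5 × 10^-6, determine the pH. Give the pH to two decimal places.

C18H21NO3 + H2O ⇌ C18H22NO3+ + OH-
From the ICE table, Kb = x²/(1.6e-05 − x) = 1.5 × 10^-6.
Here C₀/Kb ≈ 10.7, so the small-x approximation fails. Use the quadratic:
x = (−Kb + √(Kb² + 4·Kb·C₀))/2 = 4.21 × 10^-6 M
pOH = −log(4.21 × 10^-6) = 5.38; pH = 14.00 − 5.38 = 8.62

pH = 8.62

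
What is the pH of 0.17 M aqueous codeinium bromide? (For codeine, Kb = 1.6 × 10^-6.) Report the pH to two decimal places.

C18H22NO3+ is the conjugate acid of the weak base C18H21NO3.
Ka = Kw/Kb = 1.0×10^-14 / 1.6 × 10^-6 = 6.25 × 10^-9
Ka = x²/(0.17 − x) = 6.25 × 10^-9
Assume x ≪ 0.17: x ≈ √(6.25 × 10^-9 × 0.17) = 3.26 × 10^-5 M
pH = −log[H+] = −log(3.26 × 10^-5) = 4.49

pH = 4.49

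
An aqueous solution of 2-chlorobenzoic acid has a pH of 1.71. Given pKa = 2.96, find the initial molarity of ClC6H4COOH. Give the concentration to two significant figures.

C₀ = 3.7 × 10^-1 M

[H+] = 10^(-1.71) = 1.95 × 10^-2 M = x
Ka = 10^(−2.96) = 1.10 × 10^-3
Ka = x²/(C₀ − x) ⇒ C₀ = x + x²/Ka
C₀ = 1.95 × 10^-2 + (1.95 × 10^-2)²/(1.10 × 10^-3) = 3.65 × 10^-1 M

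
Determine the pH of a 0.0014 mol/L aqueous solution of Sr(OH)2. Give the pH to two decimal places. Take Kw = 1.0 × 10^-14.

Sr(OH)2 is a strong base (each formula unit releases 2 OH-); [OH-] = 0.0028 M.
pOH = -log(0.0028) = 2.55
pH = 14.00 - 2.55 = 11.45

pH = 11.45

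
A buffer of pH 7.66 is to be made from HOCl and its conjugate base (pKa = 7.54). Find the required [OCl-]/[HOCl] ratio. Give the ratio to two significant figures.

ratio = 1.3

pH = pKa + log(r) ⇒ log(r) = 7.66 − 7.54 = +0.12
r = [OCl-]/[HOCl] = 10^(+0.12) = 1.32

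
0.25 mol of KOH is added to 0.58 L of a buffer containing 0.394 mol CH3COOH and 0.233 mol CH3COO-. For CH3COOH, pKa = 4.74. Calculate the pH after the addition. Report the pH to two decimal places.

pH = 5.27

OH- converts CH3COOH to CH3COO-: CH3COOH → 0.144 mol, CH3COO- → 0.483 mol.
pH = pKa + log(n_CH3COO-/n_CH3COOH) = 4.74 + log(0.483/0.144) = 4.74 + (+0.526)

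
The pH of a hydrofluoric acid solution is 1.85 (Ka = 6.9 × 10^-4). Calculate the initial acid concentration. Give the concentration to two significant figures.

[H+] = 10^(-1.85) = 1.41 × 10^-2 M = x
Ka = x²/(C₀ − x) ⇒ C₀ = x + x²/Ka
C₀ = 1.41 × 10^-2 + (1.41 × 10^-2)²/(6.9 × 10^-4) = 3.02 × 10^-1 M

C₀ = 3.0 × 10^-1 M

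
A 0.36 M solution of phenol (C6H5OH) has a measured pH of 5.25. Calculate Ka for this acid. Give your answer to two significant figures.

Ka = 8.8 × 10^-11

[H+] = 10^(-5.25) = 5.62 × 10^-6 M
At equilibrium [HA] = 0.36 − 5.62 × 10^-6 = 3.60 × 10^-1 M
Ka = [H+][A-]/[HA] = (5.62 × 10^-6)² / 3.60 × 10^-1 = 8.8 × 10^-11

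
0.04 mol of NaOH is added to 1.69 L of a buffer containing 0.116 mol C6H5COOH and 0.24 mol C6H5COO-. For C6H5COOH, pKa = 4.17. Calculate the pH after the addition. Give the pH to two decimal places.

pH = 4.74

OH- converts C6H5COOH to C6H5COO-: C6H5COOH → 0.076 mol, C6H5COO- → 0.28 mol.
pH = pKa + log([A⁻]/[HA]) = 4.17 + log(0.28/0.076) = 4.17 +0.566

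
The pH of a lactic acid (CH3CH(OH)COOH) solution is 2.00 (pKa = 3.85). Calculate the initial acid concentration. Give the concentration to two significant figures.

[H+] = 10^(-2.00) = 1.00 × 10^-2 M = x
Ka = 10^(−3.85) = 1.41 × 10^-4
Ka = x²/(C₀ − x) ⇒ C₀ = x + x²/Ka
C₀ = 1.00 × 10^-2 + (1.00 × 10^-2)²/(1.41 × 10^-4) = 7.19 × 10^-1 M

C₀ = 7.2 × 10^-1 M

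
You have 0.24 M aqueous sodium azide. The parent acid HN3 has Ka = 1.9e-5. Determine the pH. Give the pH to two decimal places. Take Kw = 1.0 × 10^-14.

pH = 9.05

N3- is the conjugate base of the weak acid HN3.
Kb = Kw/Ka = 1.0×10^-14 / 1.9 × 10^-5 = 5.26 × 10^-10
Kb = x²/(0.24 − x) = 5.26 × 10^-10
Neglecting x in the denominator: x = √(5.26 × 10^-10 × 0.24) = 1.12 × 10^-5 M
Check: 0.0047% ionized — well under 5%, approximation valid.
pOH = 4.95, so pH = 14.00 − pOH = 9.05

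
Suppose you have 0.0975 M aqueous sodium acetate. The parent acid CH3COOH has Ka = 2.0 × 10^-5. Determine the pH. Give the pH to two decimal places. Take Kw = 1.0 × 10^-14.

pH = 8.84

CH3COO- is the conjugate base of the weak acid CH3COOH.
Kb = Kw/Ka = 1.0×10^-14 / 2.0 × 10^-5 = 5.00 × 10^-10
Kb = [OH-]²/(0.0975 − [OH-]) = 5.00 × 10^-10
Neglecting [OH-] in the denominator: [OH-] = √(5.00 × 10^-10 × 0.0975) = 6.98 × 10^-6 M
([OH-]/C₀ = 0.0072% < 5%, so the approximation holds.)
pOH = 5.16, so pH = 14.00 − pOH = 8.84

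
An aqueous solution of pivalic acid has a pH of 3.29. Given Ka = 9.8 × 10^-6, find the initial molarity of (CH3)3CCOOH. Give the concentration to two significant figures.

[H+] = 10^(-3.29) = 5.13 × 10^-4 M = x
Ka = x²/(C₀ − x) ⇒ C₀ = x + x²/Ka
C₀ = 5.13 × 10^-4 + (5.13 × 10^-4)²/(9.8 × 10^-6) = 2.74 × 10^-2 M

C₀ = 2.7 × 10^-2 M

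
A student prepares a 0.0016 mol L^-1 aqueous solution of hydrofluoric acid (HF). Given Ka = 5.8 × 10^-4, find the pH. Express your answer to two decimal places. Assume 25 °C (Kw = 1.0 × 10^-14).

pH = 3.15

HF ⇌ F- + H+
Let x = [H+] at equilibrium. Ka = x²/(0.0016 − x).
x is not negligible relative to C₀; solve x² + 0.00058·x − 9.28e-07 = 0.
x = (−Ka + √(Ka² + 4·Ka·C₀))/2 = 7.16 × 10^-4 M
pH = −log(7.16 × 10^-4) = 3.15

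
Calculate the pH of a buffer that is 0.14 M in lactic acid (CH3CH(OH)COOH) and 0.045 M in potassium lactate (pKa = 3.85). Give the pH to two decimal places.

Using pH = pKa + log([base]/[acid]) with [base]/[acid] = 0.045/0.14:
pH = 3.85 + (-0.493) = 3.36

pH = 3.36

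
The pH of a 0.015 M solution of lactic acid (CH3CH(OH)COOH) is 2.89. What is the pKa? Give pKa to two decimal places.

pKa = 3.92

[H+] = 10^(-2.89) = 1.29 × 10^-3 M
At equilibrium [HA] = 0.015 − 1.29 × 10^-3 = 1.37 × 10^-2 M
Ka = [H+][A-]/[HA] = (1.29 × 10^-3)² / 1.37 × 10^-2 = 1.21 × 10^-4
pKa = -log(1.21 × 10^-4) = 3.92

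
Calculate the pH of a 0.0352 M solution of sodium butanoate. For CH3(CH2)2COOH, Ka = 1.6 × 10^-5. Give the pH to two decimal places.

pH = 8.67

CH3(CH2)2COO- is the conjugate base of the weak acid CH3(CH2)2COOH.
Kb = Kw/Ka = 1.0×10^-14 / 1.6 × 10^-5 = 6.25 × 10^-10
From the ICE table, Kb = [OH-]²/(0.0352 − [OH-]) = 6.25 × 10^-10.
Neglecting [OH-] in the denominator: [OH-] = √(6.25 × 10^-10 × 0.0352) = 4.69 × 10^-6 M
([OH-]/C₀ = 0.013% < 5%, so the approximation holds.)
pOH = 5.33, so pH = 14.00 − pOH = 8.67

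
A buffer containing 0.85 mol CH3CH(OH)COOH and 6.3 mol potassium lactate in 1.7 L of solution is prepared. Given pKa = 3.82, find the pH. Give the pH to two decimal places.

pH = 4.69

Using pH = pKa + log([base]/[acid]) with [base]/[acid] = 6.3/0.85:
pH = 3.82 + (+0.870) = 4.69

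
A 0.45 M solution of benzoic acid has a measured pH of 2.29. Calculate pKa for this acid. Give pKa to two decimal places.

[H+] = 10^(-2.29) = 5.13 × 10^-3 M
At equilibrium [HA] = 0.45 − 5.13 × 10^-3 = 4.45 × 10^-1 M
Ka = [H+][A-]/[HA] = (5.13 × 10^-3)² / 4.45 × 10^-1 = 5.91 × 10^-5
pKa = -log(5.91 × 10^-5) = 4.23

pKa = 4.23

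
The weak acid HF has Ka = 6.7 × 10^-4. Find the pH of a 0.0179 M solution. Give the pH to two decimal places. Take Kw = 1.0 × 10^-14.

HF ⇌ F- + H+
From the ICE table, Ka = x²/(0.0179 − x) = 6.7 × 10^-4.
Here C₀/Ka ≈ 26.7, so the small-x approximation fails. Use the quadratic:
x = [−0.00067 + √(0.00067² + 4.8e-05)]/2 = 3.14 × 10^-3 M
pH = −log[H+] = −log(3.14 × 10^-3) = 2.50

pH = 2.50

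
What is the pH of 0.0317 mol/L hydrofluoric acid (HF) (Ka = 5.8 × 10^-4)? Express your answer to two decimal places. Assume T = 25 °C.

HF ⇌ F- + H+
Let x = [H+] at equilibrium. Ka = x²/(0.0317 − x).
Here C₀/Ka ≈ 54.7, so the small-x approximation fails. Use the quadratic:
x = (−Ka + √(Ka² + 4·Ka·C₀))/2 = 4.01 × 10^-3 M
pH = −log(4.01 × 10^-3) = 2.40

pH = 2.40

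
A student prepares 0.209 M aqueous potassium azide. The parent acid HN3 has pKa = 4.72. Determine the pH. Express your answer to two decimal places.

N3- is the conjugate base of the weak acid HN3.
Ka = 10^(−4.72) = 1.91 × 10^-5
Kb = Kw/Ka = 1.0×10^-14 / 1.91 × 10^-5 = 5.24 × 10^-10
From the ICE table, Kb = x²/(0.209 − x) = 5.24 × 10^-10.
Since Kb ≪ C₀, x ≈ √(Kb·C₀) = 1.05 × 10^-5 M.
Check: 0.005% ionized — well under 5%, approximation valid.
pOH = −log(1.05 × 10^-5) = 4.98; pH = 14.00 − 4.98 = 9.02

pH = 9.02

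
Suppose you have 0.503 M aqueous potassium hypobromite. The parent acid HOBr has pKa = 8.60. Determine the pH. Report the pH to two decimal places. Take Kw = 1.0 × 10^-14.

pH = 11.15

OBr- is the conjugate base of the weak acid HOBr.
Ka = 10^(−8.60) = 2.51 × 10^-9
Kb = Kw/Ka = 1.0×10^-14 / 2.51 × 10^-9 = 3.98 × 10^-6
Kb = [OH-]²/(0.503 − [OH-]) = 3.98 × 10^-6
Since Kb ≪ C₀, [OH-] ≈ √(Kb·C₀) = 1.41 × 10^-3 M.
pOH = −log(1.41 × 10^-3) = 2.85; pH = 14.00 − 2.85 = 11.15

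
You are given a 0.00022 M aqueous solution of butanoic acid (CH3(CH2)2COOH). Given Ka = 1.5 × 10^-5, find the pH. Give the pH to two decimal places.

CH3(CH2)2COOH ⇌ CH3(CH2)2COO- + H+
Ka = [H+]²/(0.00022 − [H+]) = 1.5 × 10^-5
Here C₀/Ka ≈ 14.7, so the small-[H+] approximation fails. Use the quadratic:
[H+] = (−Ka + √(Ka² + 4·Ka·C₀))/2 = 5.04 × 10^-5 M
pH = −log(5.04 × 10^-5) = 4.30

pH = 4.30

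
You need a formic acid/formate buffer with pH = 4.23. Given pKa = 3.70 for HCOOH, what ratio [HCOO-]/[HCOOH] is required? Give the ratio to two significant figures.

ratio = 3.4

pH = pKa + log(r) ⇒ log(r) = 4.23 − 3.70 = +0.53
r = [HCOO-]/[HCOOH] = 10^(+0.53) = 3.39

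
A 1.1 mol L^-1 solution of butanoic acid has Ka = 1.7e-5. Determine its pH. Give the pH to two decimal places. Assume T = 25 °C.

pH = 2.36

CH3(CH2)2COOH ⇌ CH3(CH2)2COO- + H+
Ka = x²/(1.1 − x) = 1.7 × 10^-5
Assume x ≪ 1.1: x ≈ √(1.7 × 10^-5 × 1.1) = 4.32 × 10^-3 M
(x/C₀ = 0.39% < 5%, so the approximation holds.)
pH = −log(4.32 × 10^-3) = 2.36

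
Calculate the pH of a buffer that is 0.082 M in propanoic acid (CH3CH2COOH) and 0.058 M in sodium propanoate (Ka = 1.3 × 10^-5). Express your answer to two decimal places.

pKa = −log(1.3 × 10^-5) = 4.886
pH = pKa + log([A⁻]/[HA]) = 4.886 + log(0.058/0.082)
pH = 4.886 + (-0.150) = 4.74

pH = 4.74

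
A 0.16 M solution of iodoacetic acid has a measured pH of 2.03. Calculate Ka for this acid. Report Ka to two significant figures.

[H+] = 10^(-2.03) = 9.33 × 10^-3 M
At equilibrium [HA] = 0.16 − 9.33 × 10^-3 = 1.51 × 10^-1 M
Ka = [H+][A-]/[HA] = (9.33 × 10^-3)² / 1.51 × 10^-1 = 5.8 × 10^-4

Ka = 5.8 × 10^-4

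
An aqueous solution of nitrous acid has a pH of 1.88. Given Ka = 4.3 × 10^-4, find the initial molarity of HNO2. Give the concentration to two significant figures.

C₀ = 4.2 × 10^-1 M

[H+] = 10^(-1.88) = 1.32 × 10^-2 M = x
Ka = x²/(C₀ − x) ⇒ C₀ = x + x²/Ka
C₀ = 1.32 × 10^-2 + (1.32 × 10^-2)²/(4.3 × 10^-4) = 4.18 × 10^-1 M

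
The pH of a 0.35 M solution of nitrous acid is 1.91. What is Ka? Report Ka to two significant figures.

[H+] = 10^(-1.91) = 1.23 × 10^-2 M
At equilibrium [HA] = 0.35 − 1.23 × 10^-2 = 3.38 × 10^-1 M
Ka = [H+][A-]/[HA] = (1.23 × 10^-2)² / 3.38 × 10^-1 = 4.5 × 10^-4

Ka = 4.5 × 10^-4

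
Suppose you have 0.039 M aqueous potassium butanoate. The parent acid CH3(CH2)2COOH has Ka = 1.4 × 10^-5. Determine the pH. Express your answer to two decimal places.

CH3(CH2)2COO- is the conjugate base of the weak acid CH3(CH2)2COOH.
Kb = Kw/Ka = 1.0×10^-14 / 1.4 × 10^-5 = 7.14 × 10^-10
Kb = [OH-]²/(0.039 − [OH-]) = 7.14 × 10^-10
Since Kb ≪ C₀, [OH-] ≈ √(Kb·C₀) = 5.28 × 10^-6 M.
([OH-]/C₀ = 0.014% < 5%, so the approximation holds.)
pOH = 5.28, so pH = 14.00 − pOH = 8.72

pH = 8.72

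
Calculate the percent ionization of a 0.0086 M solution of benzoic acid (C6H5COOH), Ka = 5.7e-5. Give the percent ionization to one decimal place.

7.8%

C6H5COOH ⇌ C6H5COO- + H+; let x = [H+] at equilibrium.
Ka = x²/(C₀ − x); solving the quadratic gives x = 6.72 × 10^-4 M.
% ionization = x/C₀ × 100% = 6.72 × 10^-4/0.0086 × 100% = 7.8%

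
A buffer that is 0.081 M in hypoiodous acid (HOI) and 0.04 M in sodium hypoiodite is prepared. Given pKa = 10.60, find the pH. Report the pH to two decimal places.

pH = 10.29

pH = pKa + log([A⁻]/[HA]) = 10.60 + log(0.04/0.081)
pH = 10.60 + (-0.306) = 10.29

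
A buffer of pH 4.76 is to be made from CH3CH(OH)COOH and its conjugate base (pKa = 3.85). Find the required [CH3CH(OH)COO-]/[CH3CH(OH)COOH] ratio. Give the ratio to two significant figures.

ratio = 8.1

pH = pKa + log(r) ⇒ log(r) = 4.76 − 3.85 = +0.91
r = [CH3CH(OH)COO-]/[CH3CH(OH)COOH] = 10^(+0.91) = 8.13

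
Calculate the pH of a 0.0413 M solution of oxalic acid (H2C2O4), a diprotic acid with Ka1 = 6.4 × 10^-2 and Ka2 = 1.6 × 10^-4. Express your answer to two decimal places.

Since Ka1 ≫ Ka2, the first ionization dominates [H+].
Ka1 = x²/(0.0413 − x) = 6.4 × 10^-2
Solving the quadratic: x = (−Ka1 + √(Ka1² + 4·Ka1·C₀))/2 = 2.86 × 10^-2 M
pH = −log(2.86 × 10^-2) = 1.54

pH = 1.54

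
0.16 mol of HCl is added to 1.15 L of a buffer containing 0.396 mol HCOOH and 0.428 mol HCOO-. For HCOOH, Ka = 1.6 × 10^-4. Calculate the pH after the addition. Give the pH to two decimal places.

Added H+ converts HCOO- to HCOOH: HCOOH → 0.556 mol, HCOO- → 0.268 mol.
pKa = −log(1.6 × 10^-4) = 3.796
pH = pKa + log([A⁻]/[HA]) = 3.796 + log(0.268/0.556) = 3.796 -0.317

pH = 3.48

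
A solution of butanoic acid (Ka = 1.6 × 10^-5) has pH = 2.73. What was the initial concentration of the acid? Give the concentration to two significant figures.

[H+] = 10^(-2.73) = 1.86 × 10^-3 M = x
Ka = x²/(C₀ − x) ⇒ C₀ = x + x²/Ka
C₀ = 1.86 × 10^-3 + (1.86 × 10^-3)²/(1.6 × 10^-5) = 2.18 × 10^-1 M

C₀ = 2.2 × 10^-1 M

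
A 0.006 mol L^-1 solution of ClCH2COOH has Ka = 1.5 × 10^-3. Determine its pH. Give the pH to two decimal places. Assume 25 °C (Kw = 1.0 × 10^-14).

ClCH2COOH ⇌ ClCH2COO- + H+
From the ICE table, Ka = x²/(0.006 − x) = 1.5 × 10^-3.
Here C₀/Ka ≈ 4, so the small-x approximation fails. Use the quadratic:
x = (−Ka + √(Ka² + 4·Ka·C₀))/2 = 2.34 × 10^-3 M
pH = −log[H+] = −log(2.34 × 10^-3) = 2.63

pH = 2.63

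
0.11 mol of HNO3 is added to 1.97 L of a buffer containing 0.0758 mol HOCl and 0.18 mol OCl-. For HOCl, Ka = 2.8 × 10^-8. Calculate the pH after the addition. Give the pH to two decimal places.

Added H+ converts OCl- to HOCl: HOCl → 0.186 mol, OCl- → 0.07 mol.
pKa = −log(2.8 × 10^-8) = 7.553
Henderson–Hasselbalch with mole ratio 0.07/0.186: pH = 7.553 + (-0.424)

pH = 7.13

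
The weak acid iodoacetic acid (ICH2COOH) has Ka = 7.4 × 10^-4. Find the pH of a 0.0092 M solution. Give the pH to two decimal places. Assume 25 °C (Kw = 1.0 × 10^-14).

ICH2COOH ⇌ ICH2COO- + H+
Ka = x²/(0.0092 − x) = 7.4 × 10^-4
The 5% rule fails; solving x² + Ka·x − Ka·C₀ = 0 exactly:
x = (−Ka + √(Ka² + 4·Ka·C₀))/2 = 2.27 × 10^-3 M
pH = −log(2.27 × 10^-3) = 2.64

pH = 2.64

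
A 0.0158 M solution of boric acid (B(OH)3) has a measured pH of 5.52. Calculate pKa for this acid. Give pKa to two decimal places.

pKa = 9.24

[H+] = 10^(-5.52) = 3.02 × 10^-6 M
At equilibrium [HA] = 0.0158 − 3.02 × 10^-6 = 1.58 × 10^-2 M
Ka = [H+][A-]/[HA] = (3.02 × 10^-6)² / 1.58 × 10^-2 = 5.77 × 10^-10
pKa = -log(5.77 × 10^-10) = 9.24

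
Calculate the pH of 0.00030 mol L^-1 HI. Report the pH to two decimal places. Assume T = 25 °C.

pH = 3.52

HI is a strong acid and dissociates completely, so [H+] = 0.00030 M.
pH = -log(0.0003) = 3.52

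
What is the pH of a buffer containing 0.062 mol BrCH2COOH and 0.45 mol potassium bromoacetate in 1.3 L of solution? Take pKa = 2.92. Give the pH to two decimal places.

Using pH = pKa + log([base]/[acid]) with [base]/[acid] = 0.45/0.062:
pH = 2.92 + (+0.861) = 3.78

pH = 3.78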